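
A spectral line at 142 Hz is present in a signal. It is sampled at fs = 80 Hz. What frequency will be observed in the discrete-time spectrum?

18 Hz

142 Hz mod fs = 62 Hz.
62 Hz > fs/2 = 40 Hz, folds to fs − 62 Hz = 18 Hz.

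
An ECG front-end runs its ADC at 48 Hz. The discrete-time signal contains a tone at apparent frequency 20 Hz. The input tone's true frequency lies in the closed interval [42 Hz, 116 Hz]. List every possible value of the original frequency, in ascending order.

68 Hz, 76 Hz, 116 Hz

Frequencies that alias to 20 Hz are k·fs ± 20 Hz for integer k ≥ 0.
k=0: 20 Hz.
k=1: 28 Hz, 68 Hz.
k=2: 76 Hz, 116 Hz.
k=3: 124 Hz, 164 Hz.
Within [42 Hz, 116 Hz]: 68 Hz, 76 Hz, 116 Hz.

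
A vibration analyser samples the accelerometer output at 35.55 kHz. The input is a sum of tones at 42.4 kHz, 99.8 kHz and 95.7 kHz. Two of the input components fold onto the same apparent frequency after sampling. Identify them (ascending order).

fs/2 = 17.775 kHz.
42.4 kHz mod fs = 6.85 kHz.
6.85 kHz ≤ fs/2 = 17.775 kHz, appears at 6.85 kHz.
99.8 kHz mod fs = 28.7 kHz.
28.7 kHz > fs/2 = 17.775 kHz, folds to fs − 28.7 kHz = 6.85 kHz.
95.7 kHz mod fs = 24.6 kHz.
24.6 kHz > fs/2 = 17.775 kHz, folds to fs − 24.6 kHz = 10.95 kHz.
42.4 kHz and 99.8 kHz both map to 6.85 kHz.

42.4 kHz, 99.8 kHz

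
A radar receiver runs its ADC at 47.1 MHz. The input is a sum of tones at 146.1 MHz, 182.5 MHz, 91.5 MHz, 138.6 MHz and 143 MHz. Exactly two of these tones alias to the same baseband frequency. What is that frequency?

fs/2 = 23.55 MHz.
146.1 MHz mod fs = 4.8 MHz.
4.8 MHz ≤ fs/2 = 23.55 MHz, appears at 4.8 MHz.
182.5 MHz mod fs = 41.2 MHz.
41.2 MHz > fs/2 = 23.55 MHz, folds to fs − 41.2 MHz = 5.9 MHz.
91.5 MHz mod fs = 44.4 MHz.
44.4 MHz > fs/2 = 23.55 MHz, folds to fs − 44.4 MHz = 2.7 MHz.
138.6 MHz mod fs = 44.4 MHz.
44.4 MHz > fs/2 = 23.55 MHz, folds to fs − 44.4 MHz = 2.7 MHz.
143 MHz mod fs = 1.7 MHz.
1.7 MHz ≤ fs/2 = 23.55 MHz, appears at 1.7 MHz.
91.5 MHz and 138.6 MHz both map to 2.7 MHz.

2.7 MHz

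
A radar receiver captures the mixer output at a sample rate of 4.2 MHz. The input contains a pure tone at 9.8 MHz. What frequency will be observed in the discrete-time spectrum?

9.8 MHz mod fs = 1.4 MHz.
1.4 MHz ≤ fs/2 = 2.1 MHz, appears at 1.4 MHz.

1.4 MHz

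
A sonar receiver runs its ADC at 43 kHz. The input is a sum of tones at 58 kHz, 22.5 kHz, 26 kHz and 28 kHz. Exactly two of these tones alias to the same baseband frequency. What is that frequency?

fs/2 = 21.5 kHz.
58 kHz mod fs = 15 kHz.
15 kHz ≤ fs/2 = 21.5 kHz, appears at 15 kHz.
22.5 kHz > fs/2 = 21.5 kHz, folds to fs − 22.5 kHz = 20.5 kHz.
26 kHz > fs/2 = 21.5 kHz, folds to fs − 26 kHz = 17 kHz.
28 kHz > fs/2 = 21.5 kHz, folds to fs − 28 kHz = 15 kHz.
28 kHz and 58 kHz both map to 15 kHz.

15 kHz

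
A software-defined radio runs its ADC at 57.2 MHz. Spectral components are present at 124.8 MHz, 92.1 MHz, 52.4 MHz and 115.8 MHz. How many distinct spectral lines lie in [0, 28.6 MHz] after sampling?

4

fs/2 = 28.6 MHz.
124.8 MHz mod fs = 10.4 MHz.
10.4 MHz ≤ fs/2 = 28.6 MHz, appears at 10.4 MHz.
92.1 MHz mod fs = 34.9 MHz.
34.9 MHz > fs/2 = 28.6 MHz, folds to fs − 34.9 MHz = 22.3 MHz.
52.4 MHz > fs/2 = 28.6 MHz, folds to fs − 52.4 MHz = 4.8 MHz.
115.8 MHz mod fs = 1.4 MHz.
1.4 MHz ≤ fs/2 = 28.6 MHz, appears at 1.4 MHz.
Distinct values: {1.4 MHz, 4.8 MHz, 10.4 MHz, 22.3 MHz} → 4.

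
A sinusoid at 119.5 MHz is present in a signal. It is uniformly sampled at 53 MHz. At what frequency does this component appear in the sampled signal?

119.5 MHz mod fs = 13.5 MHz.
13.5 MHz ≤ fs/2 = 26.5 MHz, appears at 13.5 MHz.

13.5 MHz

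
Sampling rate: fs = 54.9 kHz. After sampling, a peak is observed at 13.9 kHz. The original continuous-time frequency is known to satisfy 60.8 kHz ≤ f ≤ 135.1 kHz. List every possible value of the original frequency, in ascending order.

68.8 kHz, 95.9 kHz, 123.7 kHz

Frequencies that alias to 13.9 kHz are k·fs ± 13.9 kHz for integer k ≥ 0.
k=0: 13.9 kHz.
k=1: 41 kHz, 68.8 kHz.
k=2: 95.9 kHz, 123.7 kHz.
k=3: 150.8 kHz, 178.6 kHz.
Within [60.8 kHz, 135.1 kHz]: 68.8 kHz, 95.9 kHz, 123.7 kHz.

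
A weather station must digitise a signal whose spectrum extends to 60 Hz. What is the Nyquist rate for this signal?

Nyquist rate = 2 × 60 Hz = 120 Hz.

120 Hz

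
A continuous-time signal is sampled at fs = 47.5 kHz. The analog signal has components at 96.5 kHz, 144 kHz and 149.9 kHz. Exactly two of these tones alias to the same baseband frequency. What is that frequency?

fs/2 = 23.75 kHz.
96.5 kHz mod fs = 1.5 kHz.
1.5 kHz ≤ fs/2 = 23.75 kHz, appears at 1.5 kHz.
144 kHz mod fs = 1.5 kHz.
1.5 kHz ≤ fs/2 = 23.75 kHz, appears at 1.5 kHz.
149.9 kHz mod fs = 7.4 kHz.
7.4 kHz ≤ fs/2 = 23.75 kHz, appears at 7.4 kHz.
96.5 kHz and 144 kHz both map to 1.5 kHz.

1.5 kHz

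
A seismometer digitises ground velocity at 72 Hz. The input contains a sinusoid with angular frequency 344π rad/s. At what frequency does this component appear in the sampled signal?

ω = 344π rad/s → f = ω/(2π) = 172 Hz.
172 Hz mod fs = 28 Hz.
28 Hz ≤ fs/2 = 36 Hz, appears at 28 Hz.

28 Hz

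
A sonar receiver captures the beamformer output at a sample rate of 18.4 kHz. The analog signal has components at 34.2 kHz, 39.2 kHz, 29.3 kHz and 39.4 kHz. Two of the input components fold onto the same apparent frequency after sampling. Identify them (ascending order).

fs/2 = 9.2 kHz.
34.2 kHz mod fs = 15.8 kHz.
15.8 kHz > fs/2 = 9.2 kHz, folds to fs − 15.8 kHz = 2.6 kHz.
39.2 kHz mod fs = 2.4 kHz.
2.4 kHz ≤ fs/2 = 9.2 kHz, appears at 2.4 kHz.
29.3 kHz mod fs = 10.9 kHz.
10.9 kHz > fs/2 = 9.2 kHz, folds to fs − 10.9 kHz = 7.5 kHz.
39.4 kHz mod fs = 2.6 kHz.
2.6 kHz ≤ fs/2 = 9.2 kHz, appears at 2.6 kHz.
34.2 kHz and 39.4 kHz both map to 2.6 kHz.

34.2 kHz, 39.4 kHz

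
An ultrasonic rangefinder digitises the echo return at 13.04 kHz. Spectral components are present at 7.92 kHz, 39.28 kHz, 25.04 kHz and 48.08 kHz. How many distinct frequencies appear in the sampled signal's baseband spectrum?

fs/2 = 6.52 kHz.
7.92 kHz > fs/2 = 6.52 kHz, folds to fs − 7.92 kHz = 5.12 kHz.
39.28 kHz mod fs = 0.16 kHz.
0.16 kHz ≤ fs/2 = 6.52 kHz, appears at 0.16 kHz.
25.04 kHz mod fs = 12 kHz.
12 kHz > fs/2 = 6.52 kHz, folds to fs − 12 kHz = 1.04 kHz.
48.08 kHz mod fs = 8.96 kHz.
8.96 kHz > fs/2 = 6.52 kHz, folds to fs − 8.96 kHz = 4.08 kHz.
Distinct values: {0.16 kHz, 1.04 kHz, 4.08 kHz, 5.12 kHz} → 4.

4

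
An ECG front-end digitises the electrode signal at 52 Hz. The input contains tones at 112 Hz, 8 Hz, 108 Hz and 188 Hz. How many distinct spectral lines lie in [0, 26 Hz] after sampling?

3

fs/2 = 26 Hz.
112 Hz mod fs = 8 Hz.
8 Hz ≤ fs/2 = 26 Hz, appears at 8 Hz.
8 Hz ≤ fs/2 = 26 Hz, passes unchanged.
108 Hz mod fs = 4 Hz.
4 Hz ≤ fs/2 = 26 Hz, appears at 4 Hz.
188 Hz mod fs = 32 Hz.
32 Hz > fs/2 = 26 Hz, folds to fs − 32 Hz = 20 Hz.
Distinct values: {4 Hz, 8 Hz, 20 Hz} → 3.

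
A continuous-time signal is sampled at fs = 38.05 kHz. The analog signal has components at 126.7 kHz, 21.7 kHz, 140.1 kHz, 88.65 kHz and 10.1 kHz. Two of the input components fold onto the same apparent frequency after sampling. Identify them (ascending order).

88.65 kHz, 126.7 kHz

fs/2 = 19.025 kHz.
126.7 kHz mod fs = 12.55 kHz.
12.55 kHz ≤ fs/2 = 19.025 kHz, appears at 12.55 kHz.
21.7 kHz > fs/2 = 19.025 kHz, folds to fs − 21.7 kHz = 16.35 kHz.
140.1 kHz mod fs = 25.95 kHz.
25.95 kHz > fs/2 = 19.025 kHz, folds to fs − 25.95 kHz = 12.1 kHz.
88.65 kHz mod fs = 12.55 kHz.
12.55 kHz ≤ fs/2 = 19.025 kHz, appears at 12.55 kHz.
10.1 kHz ≤ fs/2 = 19.025 kHz, passes unchanged.
88.65 kHz and 126.7 kHz both map to 12.55 kHz.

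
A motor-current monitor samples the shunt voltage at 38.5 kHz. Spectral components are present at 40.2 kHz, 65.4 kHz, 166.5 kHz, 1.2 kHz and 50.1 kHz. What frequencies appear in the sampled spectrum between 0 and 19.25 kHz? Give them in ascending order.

fs/2 = 19.25 kHz.
40.2 kHz mod fs = 1.7 kHz.
1.7 kHz ≤ fs/2 = 19.25 kHz, appears at 1.7 kHz.
65.4 kHz mod fs = 26.9 kHz.
26.9 kHz > fs/2 = 19.25 kHz, folds to fs − 26.9 kHz = 11.6 kHz.
166.5 kHz mod fs = 12.5 kHz.
12.5 kHz ≤ fs/2 = 19.25 kHz, appears at 12.5 kHz.
1.2 kHz ≤ fs/2 = 19.25 kHz, passes unchanged.
50.1 kHz mod fs = 11.6 kHz.
11.6 kHz ≤ fs/2 = 19.25 kHz, appears at 11.6 kHz.
Distinct values: {1.2 kHz, 1.7 kHz, 11.6 kHz, 12.5 kHz}.

1.2 kHz, 1.7 kHz, 11.6 kHz, 12.5 kHz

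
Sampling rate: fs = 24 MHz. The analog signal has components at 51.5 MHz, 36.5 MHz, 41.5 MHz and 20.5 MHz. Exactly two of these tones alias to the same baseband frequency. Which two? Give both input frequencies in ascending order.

fs/2 = 12 MHz.
51.5 MHz mod fs = 3.5 MHz.
3.5 MHz ≤ fs/2 = 12 MHz, appears at 3.5 MHz.
36.5 MHz mod fs = 12.5 MHz.
12.5 MHz > fs/2 = 12 MHz, folds to fs − 12.5 MHz = 11.5 MHz.
41.5 MHz mod fs = 17.5 MHz.
17.5 MHz > fs/2 = 12 MHz, folds to fs − 17.5 MHz = 6.5 MHz.
20.5 MHz > fs/2 = 12 MHz, folds to fs − 20.5 MHz = 3.5 MHz.
20.5 MHz and 51.5 MHz both map to 3.5 MHz.

20.5 MHz, 51.5 MHz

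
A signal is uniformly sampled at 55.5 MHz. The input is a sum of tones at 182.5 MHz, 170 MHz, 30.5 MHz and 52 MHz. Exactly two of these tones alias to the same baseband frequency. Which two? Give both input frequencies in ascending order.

52 MHz, 170 MHz

fs/2 = 27.75 MHz.
182.5 MHz mod fs = 16 MHz.
16 MHz ≤ fs/2 = 27.75 MHz, appears at 16 MHz.
170 MHz mod fs = 3.5 MHz.
3.5 MHz ≤ fs/2 = 27.75 MHz, appears at 3.5 MHz.
30.5 MHz > fs/2 = 27.75 MHz, folds to fs − 30.5 MHz = 25 MHz.
52 MHz > fs/2 = 27.75 MHz, folds to fs − 52 MHz = 3.5 MHz.
52 MHz and 170 MHz both map to 3.5 MHz.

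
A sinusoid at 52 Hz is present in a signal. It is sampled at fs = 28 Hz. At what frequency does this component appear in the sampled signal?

4 Hz

52 Hz mod fs = 24 Hz.
24 Hz > fs/2 = 14 Hz, folds to fs − 24 Hz = 4 Hz.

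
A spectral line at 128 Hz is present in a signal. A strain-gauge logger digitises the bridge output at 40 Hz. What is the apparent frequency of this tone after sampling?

8 Hz

128 Hz mod fs = 8 Hz.
8 Hz ≤ fs/2 = 20 Hz, appears at 8 Hz.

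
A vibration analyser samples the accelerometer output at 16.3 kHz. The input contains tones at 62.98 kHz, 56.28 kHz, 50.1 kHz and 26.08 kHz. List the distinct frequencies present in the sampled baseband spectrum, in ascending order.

fs/2 = 8.15 kHz.
62.98 kHz mod fs = 14.08 kHz.
14.08 kHz > fs/2 = 8.15 kHz, folds to fs − 14.08 kHz = 2.22 kHz.
56.28 kHz mod fs = 7.38 kHz.
7.38 kHz ≤ fs/2 = 8.15 kHz, appears at 7.38 kHz.
50.1 kHz mod fs = 1.2 kHz.
1.2 kHz ≤ fs/2 = 8.15 kHz, appears at 1.2 kHz.
26.08 kHz mod fs = 9.78 kHz.
9.78 kHz > fs/2 = 8.15 kHz, folds to fs − 9.78 kHz = 6.52 kHz.
Distinct values: {1.2 kHz, 2.22 kHz, 6.52 kHz, 7.38 kHz}.

1.2 kHz, 2.22 kHz, 6.52 kHz, 7.38 kHz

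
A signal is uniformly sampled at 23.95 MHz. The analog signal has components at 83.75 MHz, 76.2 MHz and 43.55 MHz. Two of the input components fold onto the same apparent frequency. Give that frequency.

fs/2 = 11.975 MHz.
83.75 MHz mod fs = 11.9 MHz.
11.9 MHz ≤ fs/2 = 11.975 MHz, appears at 11.9 MHz.
76.2 MHz mod fs = 4.35 MHz.
4.35 MHz ≤ fs/2 = 11.975 MHz, appears at 4.35 MHz.
43.55 MHz mod fs = 19.6 MHz.
19.6 MHz > fs/2 = 11.975 MHz, folds to fs − 19.6 MHz = 4.35 MHz.
43.55 MHz and 76.2 MHz both map to 4.35 MHz.

4.35 MHz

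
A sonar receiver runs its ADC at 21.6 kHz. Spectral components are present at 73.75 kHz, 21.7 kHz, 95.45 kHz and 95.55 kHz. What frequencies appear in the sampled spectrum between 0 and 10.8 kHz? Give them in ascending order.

0.1 kHz, 8.95 kHz, 9.05 kHz, 9.15 kHz

fs/2 = 10.8 kHz.
73.75 kHz mod fs = 8.95 kHz.
8.95 kHz ≤ fs/2 = 10.8 kHz, appears at 8.95 kHz.
21.7 kHz mod fs = 0.1 kHz.
0.1 kHz ≤ fs/2 = 10.8 kHz, appears at 0.1 kHz.
95.45 kHz mod fs = 9.05 kHz.
9.05 kHz ≤ fs/2 = 10.8 kHz, appears at 9.05 kHz.
95.55 kHz mod fs = 9.15 kHz.
9.15 kHz ≤ fs/2 = 10.8 kHz, appears at 9.15 kHz.
Distinct values: {0.1 kHz, 8.95 kHz, 9.05 kHz, 9.15 kHz}.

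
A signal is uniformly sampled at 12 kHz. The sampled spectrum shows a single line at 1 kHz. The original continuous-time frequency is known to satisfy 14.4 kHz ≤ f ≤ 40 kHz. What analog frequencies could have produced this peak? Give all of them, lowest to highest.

Frequencies that alias to 1 kHz are k·fs ± 1 kHz for integer k ≥ 0.
k=0: 1 kHz.
k=1: 11 kHz, 13 kHz.
k=2: 23 kHz, 25 kHz.
k=3: 35 kHz, 37 kHz.
k=4: 47 kHz, 49 kHz.
Within [14.4 kHz, 40 kHz]: 23 kHz, 25 kHz, 35 kHz, 37 kHz.

23 kHz, 25 kHz, 35 kHz, 37 kHz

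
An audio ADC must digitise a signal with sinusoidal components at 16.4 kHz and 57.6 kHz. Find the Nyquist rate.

115.2 kHz

Highest-frequency component: 57.6 kHz.
Nyquist rate = 2 × 57.6 kHz = 115.2 kHz.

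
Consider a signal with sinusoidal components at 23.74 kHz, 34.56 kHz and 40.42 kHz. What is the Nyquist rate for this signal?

80.84 kHz

Highest-frequency component: 40.42 kHz.
Nyquist rate = 2 × 40.42 kHz = 80.84 kHz.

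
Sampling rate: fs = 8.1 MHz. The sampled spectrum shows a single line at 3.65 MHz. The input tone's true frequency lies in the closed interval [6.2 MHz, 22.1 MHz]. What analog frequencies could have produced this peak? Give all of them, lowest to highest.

11.75 MHz, 12.55 MHz, 19.85 MHz, 20.65 MHz

Frequencies that alias to 3.65 MHz are k·fs ± 3.65 MHz for integer k ≥ 0.
k=0: 3.65 MHz.
k=1: 4.45 MHz, 11.75 MHz.
k=2: 12.55 MHz, 19.85 MHz.
k=3: 20.65 MHz, 27.95 MHz.
k=4: 28.75 MHz, 36.05 MHz.
Within [6.2 MHz, 22.1 MHz]: 11.75 MHz, 12.55 MHz, 19.85 MHz, 20.65 MHz.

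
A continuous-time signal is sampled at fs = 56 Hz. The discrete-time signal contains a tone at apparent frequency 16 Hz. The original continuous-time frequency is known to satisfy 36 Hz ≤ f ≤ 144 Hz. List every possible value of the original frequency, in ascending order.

40 Hz, 72 Hz, 96 Hz, 128 Hz

Frequencies that alias to 16 Hz are k·fs ± 16 Hz for integer k ≥ 0.
k=0: 16 Hz.
k=1: 40 Hz, 72 Hz.
k=2: 96 Hz, 128 Hz.
k=3: 152 Hz, 184 Hz.
Within [36 Hz, 144 Hz]: 40 Hz, 72 Hz, 96 Hz, 128 Hz.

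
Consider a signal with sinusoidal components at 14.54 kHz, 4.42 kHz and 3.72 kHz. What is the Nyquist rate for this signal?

Highest-frequency component: 14.54 kHz.
Nyquist rate = 2 × 14.54 kHz = 29.08 kHz.

29.08 kHz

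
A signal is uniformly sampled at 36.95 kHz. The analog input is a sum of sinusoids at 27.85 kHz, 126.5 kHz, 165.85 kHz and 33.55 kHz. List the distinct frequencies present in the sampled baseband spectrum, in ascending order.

fs/2 = 18.475 kHz.
27.85 kHz > fs/2 = 18.475 kHz, folds to fs − 27.85 kHz = 9.1 kHz.
126.5 kHz mod fs = 15.65 kHz.
15.65 kHz ≤ fs/2 = 18.475 kHz, appears at 15.65 kHz.
165.85 kHz mod fs = 18.05 kHz.
18.05 kHz ≤ fs/2 = 18.475 kHz, appears at 18.05 kHz.
33.55 kHz > fs/2 = 18.475 kHz, folds to fs − 33.55 kHz = 3.4 kHz.
Distinct values: {3.4 kHz, 9.1 kHz, 15.65 kHz, 18.05 kHz}.

3.4 kHz, 9.1 kHz, 15.65 kHz, 18.05 kHz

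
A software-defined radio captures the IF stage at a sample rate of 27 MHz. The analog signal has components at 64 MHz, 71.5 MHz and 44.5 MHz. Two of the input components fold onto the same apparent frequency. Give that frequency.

9.5 MHz

fs/2 = 13.5 MHz.
64 MHz mod fs = 10 MHz.
10 MHz ≤ fs/2 = 13.5 MHz, appears at 10 MHz.
71.5 MHz mod fs = 17.5 MHz.
17.5 MHz > fs/2 = 13.5 MHz, folds to fs − 17.5 MHz = 9.5 MHz.
44.5 MHz mod fs = 17.5 MHz.
17.5 MHz > fs/2 = 13.5 MHz, folds to fs − 17.5 MHz = 9.5 MHz.
44.5 MHz and 71.5 MHz both map to 9.5 MHz.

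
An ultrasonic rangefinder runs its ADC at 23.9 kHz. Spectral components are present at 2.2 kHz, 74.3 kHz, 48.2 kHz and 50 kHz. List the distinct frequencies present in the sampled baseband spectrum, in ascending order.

fs/2 = 11.95 kHz.
2.2 kHz ≤ fs/2 = 11.95 kHz, passes unchanged.
74.3 kHz mod fs = 2.6 kHz.
2.6 kHz ≤ fs/2 = 11.95 kHz, appears at 2.6 kHz.
48.2 kHz mod fs = 0.4 kHz.
0.4 kHz ≤ fs/2 = 11.95 kHz, appears at 0.4 kHz.
50 kHz mod fs = 2.2 kHz.
2.2 kHz ≤ fs/2 = 11.95 kHz, appears at 2.2 kHz.
Distinct values: {0.4 kHz, 2.2 kHz, 2.6 kHz}.

0.4 kHz, 2.2 kHz, 2.6 kHz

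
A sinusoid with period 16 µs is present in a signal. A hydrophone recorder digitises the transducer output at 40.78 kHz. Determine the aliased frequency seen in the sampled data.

T = 16 µs → f = 1/T = 62.5 kHz.
62.5 kHz mod fs = 21.72 kHz.
21.72 kHz > fs/2 = 20.39 kHz, folds to fs − 21.72 kHz = 19.06 kHz.

19.06 kHz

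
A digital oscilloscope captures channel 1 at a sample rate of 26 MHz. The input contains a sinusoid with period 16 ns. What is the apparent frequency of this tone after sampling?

T = 16 ns → f = 1/T = 62.5 MHz.
62.5 MHz mod fs = 10.5 MHz.
10.5 MHz ≤ fs/2 = 13 MHz, appears at 10.5 MHz.

10.5 MHz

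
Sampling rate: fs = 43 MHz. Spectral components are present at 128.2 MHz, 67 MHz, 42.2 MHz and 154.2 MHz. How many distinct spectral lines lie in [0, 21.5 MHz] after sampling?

fs/2 = 21.5 MHz.
128.2 MHz mod fs = 42.2 MHz.
42.2 MHz > fs/2 = 21.5 MHz, folds to fs − 42.2 MHz = 0.8 MHz.
67 MHz mod fs = 24 MHz.
24 MHz > fs/2 = 21.5 MHz, folds to fs − 24 MHz = 19 MHz.
42.2 MHz > fs/2 = 21.5 MHz, folds to fs − 42.2 MHz = 0.8 MHz.
154.2 MHz mod fs = 25.2 MHz.
25.2 MHz > fs/2 = 21.5 MHz, folds to fs − 25.2 MHz = 17.8 MHz.
Distinct values: {0.8 MHz, 17.8 MHz, 19 MHz} → 3.

3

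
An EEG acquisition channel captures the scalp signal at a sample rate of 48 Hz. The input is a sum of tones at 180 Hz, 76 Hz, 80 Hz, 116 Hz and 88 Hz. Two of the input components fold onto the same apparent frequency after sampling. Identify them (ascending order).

76 Hz, 116 Hz

fs/2 = 24 Hz.
180 Hz mod fs = 36 Hz.
36 Hz > fs/2 = 24 Hz, folds to fs − 36 Hz = 12 Hz.
76 Hz mod fs = 28 Hz.
28 Hz > fs/2 = 24 Hz, folds to fs − 28 Hz = 20 Hz.
80 Hz mod fs = 32 Hz.
32 Hz > fs/2 = 24 Hz, folds to fs − 32 Hz = 16 Hz.
116 Hz mod fs = 20 Hz.
20 Hz ≤ fs/2 = 24 Hz, appears at 20 Hz.
88 Hz mod fs = 40 Hz.
40 Hz > fs/2 = 24 Hz, folds to fs − 40 Hz = 8 Hz.
76 Hz and 116 Hz both map to 20 Hz.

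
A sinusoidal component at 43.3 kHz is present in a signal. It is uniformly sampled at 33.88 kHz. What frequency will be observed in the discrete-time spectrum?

9.42 kHz

43.3 kHz mod fs = 9.42 kHz.
9.42 kHz ≤ fs/2 = 16.94 kHz, appears at 9.42 kHz.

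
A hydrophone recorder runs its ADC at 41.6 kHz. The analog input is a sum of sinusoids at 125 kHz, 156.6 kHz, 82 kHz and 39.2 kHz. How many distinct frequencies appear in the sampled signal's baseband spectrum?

4

fs/2 = 20.8 kHz.
125 kHz mod fs = 0.2 kHz.
0.2 kHz ≤ fs/2 = 20.8 kHz, appears at 0.2 kHz.
156.6 kHz mod fs = 31.8 kHz.
31.8 kHz > fs/2 = 20.8 kHz, folds to fs − 31.8 kHz = 9.8 kHz.
82 kHz mod fs = 40.4 kHz.
40.4 kHz > fs/2 = 20.8 kHz, folds to fs − 40.4 kHz = 1.2 kHz.
39.2 kHz > fs/2 = 20.8 kHz, folds to fs − 39.2 kHz = 2.4 kHz.
Distinct values: {0.2 kHz, 1.2 kHz, 2.4 kHz, 9.8 kHz} → 4.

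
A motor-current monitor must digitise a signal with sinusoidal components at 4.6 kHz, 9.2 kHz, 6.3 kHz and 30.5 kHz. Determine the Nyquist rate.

Highest-frequency component: 30.5 kHz.
Nyquist rate = 2 × 30.5 kHz = 61 kHz.

61 kHz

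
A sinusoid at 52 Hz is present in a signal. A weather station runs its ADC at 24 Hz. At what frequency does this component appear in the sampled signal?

4 Hz

52 Hz mod fs = 4 Hz.
4 Hz ≤ fs/2 = 12 Hz, appears at 4 Hz.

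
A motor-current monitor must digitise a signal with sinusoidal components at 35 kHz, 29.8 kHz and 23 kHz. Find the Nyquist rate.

Highest-frequency component: 35 kHz.
Nyquist rate = 2 × 35 kHz = 70 kHz.

70 kHz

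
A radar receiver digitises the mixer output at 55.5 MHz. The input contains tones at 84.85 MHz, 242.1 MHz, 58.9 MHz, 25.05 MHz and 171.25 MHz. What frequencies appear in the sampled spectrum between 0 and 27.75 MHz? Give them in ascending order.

fs/2 = 27.75 MHz.
84.85 MHz mod fs = 29.35 MHz.
29.35 MHz > fs/2 = 27.75 MHz, folds to fs − 29.35 MHz = 26.15 MHz.
242.1 MHz mod fs = 20.1 MHz.
20.1 MHz ≤ fs/2 = 27.75 MHz, appears at 20.1 MHz.
58.9 MHz mod fs = 3.4 MHz.
3.4 MHz ≤ fs/2 = 27.75 MHz, appears at 3.4 MHz.
25.05 MHz ≤ fs/2 = 27.75 MHz, passes unchanged.
171.25 MHz mod fs = 4.75 MHz.
4.75 MHz ≤ fs/2 = 27.75 MHz, appears at 4.75 MHz.
Distinct values: {3.4 MHz, 4.75 MHz, 20.1 MHz, 25.05 MHz, 26.15 MHz}.

3.4 MHz, 4.75 MHz, 20.1 MHz, 25.05 MHz, 26.15 MHz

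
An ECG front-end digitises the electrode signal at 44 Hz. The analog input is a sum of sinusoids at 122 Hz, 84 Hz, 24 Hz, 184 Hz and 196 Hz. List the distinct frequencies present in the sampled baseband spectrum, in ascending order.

4 Hz, 8 Hz, 10 Hz, 20 Hz

fs/2 = 22 Hz.
122 Hz mod fs = 34 Hz.
34 Hz > fs/2 = 22 Hz, folds to fs − 34 Hz = 10 Hz.
84 Hz mod fs = 40 Hz.
40 Hz > fs/2 = 22 Hz, folds to fs − 40 Hz = 4 Hz.
24 Hz > fs/2 = 22 Hz, folds to fs − 24 Hz = 20 Hz.
184 Hz mod fs = 8 Hz.
8 Hz ≤ fs/2 = 22 Hz, appears at 8 Hz.
196 Hz mod fs = 20 Hz.
20 Hz ≤ fs/2 = 22 Hz, appears at 20 Hz.
Distinct values: {4 Hz, 8 Hz, 10 Hz, 20 Hz}.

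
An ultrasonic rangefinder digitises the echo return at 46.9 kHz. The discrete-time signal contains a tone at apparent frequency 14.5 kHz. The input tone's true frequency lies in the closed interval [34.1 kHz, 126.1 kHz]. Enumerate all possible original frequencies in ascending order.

Frequencies that alias to 14.5 kHz are k·fs ± 14.5 kHz for integer k ≥ 0.
k=0: 14.5 kHz.
k=1: 32.4 kHz, 61.4 kHz.
k=2: 79.3 kHz, 108.3 kHz.
k=3: 126.2 kHz, 155.2 kHz.
Within [34.1 kHz, 126.1 kHz]: 61.4 kHz, 79.3 kHz, 108.3 kHz.

61.4 kHz, 79.3 kHz, 108.3 kHz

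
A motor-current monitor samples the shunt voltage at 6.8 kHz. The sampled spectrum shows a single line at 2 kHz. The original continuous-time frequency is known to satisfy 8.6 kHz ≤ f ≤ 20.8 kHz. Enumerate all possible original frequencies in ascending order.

8.8 kHz, 11.6 kHz, 15.6 kHz, 18.4 kHz

Frequencies that alias to 2 kHz are k·fs ± 2 kHz for integer k ≥ 0.
k=0: 2 kHz.
k=1: 4.8 kHz, 8.8 kHz.
k=2: 11.6 kHz, 15.6 kHz.
k=3: 18.4 kHz, 22.4 kHz.
k=4: 25.2 kHz, 29.2 kHz.
Within [8.6 kHz, 20.8 kHz]: 8.8 kHz, 11.6 kHz, 15.6 kHz, 18.4 kHz.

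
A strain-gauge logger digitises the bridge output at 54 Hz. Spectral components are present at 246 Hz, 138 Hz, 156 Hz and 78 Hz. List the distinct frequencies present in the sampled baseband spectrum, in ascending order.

6 Hz, 24 Hz

fs/2 = 27 Hz.
246 Hz mod fs = 30 Hz.
30 Hz > fs/2 = 27 Hz, folds to fs − 30 Hz = 24 Hz.
138 Hz mod fs = 30 Hz.
30 Hz > fs/2 = 27 Hz, folds to fs − 30 Hz = 24 Hz.
156 Hz mod fs = 48 Hz.
48 Hz > fs/2 = 27 Hz, folds to fs − 48 Hz = 6 Hz.
78 Hz mod fs = 24 Hz.
24 Hz ≤ fs/2 = 27 Hz, appears at 24 Hz.
Distinct values: {6 Hz, 24 Hz}.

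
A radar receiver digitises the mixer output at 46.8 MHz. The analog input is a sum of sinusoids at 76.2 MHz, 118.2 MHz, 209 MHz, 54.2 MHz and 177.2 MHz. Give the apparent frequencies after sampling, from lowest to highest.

7.4 MHz, 10 MHz, 17.4 MHz, 21.8 MHz, 22.2 MHz

fs/2 = 23.4 MHz.
76.2 MHz mod fs = 29.4 MHz.
29.4 MHz > fs/2 = 23.4 MHz, folds to fs − 29.4 MHz = 17.4 MHz.
118.2 MHz mod fs = 24.6 MHz.
24.6 MHz > fs/2 = 23.4 MHz, folds to fs − 24.6 MHz = 22.2 MHz.
209 MHz mod fs = 21.8 MHz.
21.8 MHz ≤ fs/2 = 23.4 MHz, appears at 21.8 MHz.
54.2 MHz mod fs = 7.4 MHz.
7.4 MHz ≤ fs/2 = 23.4 MHz, appears at 7.4 MHz.
177.2 MHz mod fs = 36.8 MHz.
36.8 MHz > fs/2 = 23.4 MHz, folds to fs − 36.8 MHz = 10 MHz.
Distinct values: {7.4 MHz, 10 MHz, 17.4 MHz, 21.8 MHz, 22.2 MHz}.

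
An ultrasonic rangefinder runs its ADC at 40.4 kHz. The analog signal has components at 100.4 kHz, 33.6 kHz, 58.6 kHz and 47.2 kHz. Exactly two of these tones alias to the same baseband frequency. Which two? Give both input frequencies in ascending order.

33.6 kHz, 47.2 kHz

fs/2 = 20.2 kHz.
100.4 kHz mod fs = 19.6 kHz.
19.6 kHz ≤ fs/2 = 20.2 kHz, appears at 19.6 kHz.
33.6 kHz > fs/2 = 20.2 kHz, folds to fs − 33.6 kHz = 6.8 kHz.
58.6 kHz mod fs = 18.2 kHz.
18.2 kHz ≤ fs/2 = 20.2 kHz, appears at 18.2 kHz.
47.2 kHz mod fs = 6.8 kHz.
6.8 kHz ≤ fs/2 = 20.2 kHz, appears at 6.8 kHz.
33.6 kHz and 47.2 kHz both map to 6.8 kHz.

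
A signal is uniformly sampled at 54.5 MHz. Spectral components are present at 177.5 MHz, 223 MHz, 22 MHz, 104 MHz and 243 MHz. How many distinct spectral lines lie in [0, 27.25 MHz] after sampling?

4

fs/2 = 27.25 MHz.
177.5 MHz mod fs = 14 MHz.
14 MHz ≤ fs/2 = 27.25 MHz, appears at 14 MHz.
223 MHz mod fs = 5 MHz.
5 MHz ≤ fs/2 = 27.25 MHz, appears at 5 MHz.
22 MHz ≤ fs/2 = 27.25 MHz, passes unchanged.
104 MHz mod fs = 49.5 MHz.
49.5 MHz > fs/2 = 27.25 MHz, folds to fs − 49.5 MHz = 5 MHz.
243 MHz mod fs = 25 MHz.
25 MHz ≤ fs/2 = 27.25 MHz, appears at 25 MHz.
Distinct values: {5 MHz, 14 MHz, 22 MHz, 25 MHz} → 4.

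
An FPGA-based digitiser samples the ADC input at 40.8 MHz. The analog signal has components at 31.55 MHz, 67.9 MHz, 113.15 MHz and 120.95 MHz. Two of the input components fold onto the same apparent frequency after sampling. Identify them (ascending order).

31.55 MHz, 113.15 MHz

fs/2 = 20.4 MHz.
31.55 MHz > fs/2 = 20.4 MHz, folds to fs − 31.55 MHz = 9.25 MHz.
67.9 MHz mod fs = 27.1 MHz.
27.1 MHz > fs/2 = 20.4 MHz, folds to fs − 27.1 MHz = 13.7 MHz.
113.15 MHz mod fs = 31.55 MHz.
31.55 MHz > fs/2 = 20.4 MHz, folds to fs − 31.55 MHz = 9.25 MHz.
120.95 MHz mod fs = 39.35 MHz.
39.35 MHz > fs/2 = 20.4 MHz, folds to fs − 39.35 MHz = 1.45 MHz.
31.55 MHz and 113.15 MHz both map to 9.25 MHz.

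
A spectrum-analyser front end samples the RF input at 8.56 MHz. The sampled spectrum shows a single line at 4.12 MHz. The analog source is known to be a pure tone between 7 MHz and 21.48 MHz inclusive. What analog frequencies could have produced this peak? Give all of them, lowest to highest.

Frequencies that alias to 4.12 MHz are k·fs ± 4.12 MHz for integer k ≥ 0.
k=0: 4.12 MHz.
k=1: 4.44 MHz, 12.68 MHz.
k=2: 13 MHz, 21.24 MHz.
k=3: 21.56 MHz, 29.8 MHz.
Within [7 MHz, 21.48 MHz]: 12.68 MHz, 13 MHz, 21.24 MHz.

12.68 MHz, 13 MHz, 21.24 MHz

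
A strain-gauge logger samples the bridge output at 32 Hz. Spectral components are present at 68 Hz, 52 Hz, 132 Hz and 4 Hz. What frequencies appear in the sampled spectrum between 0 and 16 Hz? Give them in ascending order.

fs/2 = 16 Hz.
68 Hz mod fs = 4 Hz.
4 Hz ≤ fs/2 = 16 Hz, appears at 4 Hz.
52 Hz mod fs = 20 Hz.
20 Hz > fs/2 = 16 Hz, folds to fs − 20 Hz = 12 Hz.
132 Hz mod fs = 4 Hz.
4 Hz ≤ fs/2 = 16 Hz, appears at 4 Hz.
4 Hz ≤ fs/2 = 16 Hz, passes unchanged.
Distinct values: {4 Hz, 12 Hz}.

4 Hz, 12 Hz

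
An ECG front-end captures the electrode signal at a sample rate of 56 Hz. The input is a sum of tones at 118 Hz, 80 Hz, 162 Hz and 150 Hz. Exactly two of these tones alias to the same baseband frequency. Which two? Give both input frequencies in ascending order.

118 Hz, 162 Hz

fs/2 = 28 Hz.
118 Hz mod fs = 6 Hz.
6 Hz ≤ fs/2 = 28 Hz, appears at 6 Hz.
80 Hz mod fs = 24 Hz.
24 Hz ≤ fs/2 = 28 Hz, appears at 24 Hz.
162 Hz mod fs = 50 Hz.
50 Hz > fs/2 = 28 Hz, folds to fs − 50 Hz = 6 Hz.
150 Hz mod fs = 38 Hz.
38 Hz > fs/2 = 28 Hz, folds to fs − 38 Hz = 18 Hz.
118 Hz and 162 Hz both map to 6 Hz.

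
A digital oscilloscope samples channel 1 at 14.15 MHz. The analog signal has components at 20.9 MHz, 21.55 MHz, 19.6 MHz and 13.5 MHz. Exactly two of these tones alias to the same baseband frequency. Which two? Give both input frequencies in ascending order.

20.9 MHz, 21.55 MHz

fs/2 = 7.075 MHz.
20.9 MHz mod fs = 6.75 MHz.
6.75 MHz ≤ fs/2 = 7.075 MHz, appears at 6.75 MHz.
21.55 MHz mod fs = 7.4 MHz.
7.4 MHz > fs/2 = 7.075 MHz, folds to fs − 7.4 MHz = 6.75 MHz.
19.6 MHz mod fs = 5.45 MHz.
5.45 MHz ≤ fs/2 = 7.075 MHz, appears at 5.45 MHz.
13.5 MHz > fs/2 = 7.075 MHz, folds to fs − 13.5 MHz = 0.65 MHz.
20.9 MHz and 21.55 MHz both map to 6.75 MHz.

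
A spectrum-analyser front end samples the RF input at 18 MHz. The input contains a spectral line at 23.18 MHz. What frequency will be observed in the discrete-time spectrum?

5.18 MHz

23.18 MHz mod fs = 5.18 MHz.
5.18 MHz ≤ fs/2 = 9 MHz, appears at 5.18 MHz.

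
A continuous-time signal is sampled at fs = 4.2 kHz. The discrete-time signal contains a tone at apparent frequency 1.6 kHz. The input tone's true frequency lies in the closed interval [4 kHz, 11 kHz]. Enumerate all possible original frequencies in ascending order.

Frequencies that alias to 1.6 kHz are k·fs ± 1.6 kHz for integer k ≥ 0.
k=0: 1.6 kHz.
k=1: 2.6 kHz, 5.8 kHz.
k=2: 6.8 kHz, 10 kHz.
k=3: 11 kHz, 14.2 kHz.
k=4: 15.2 kHz, 18.4 kHz.
Within [4 kHz, 11 kHz]: 5.8 kHz, 6.8 kHz, 10 kHz, 11 kHz.

5.8 kHz, 6.8 kHz, 10 kHz, 11 kHz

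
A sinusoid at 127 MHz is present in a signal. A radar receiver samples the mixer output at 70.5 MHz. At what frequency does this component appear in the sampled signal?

14 MHz

127 MHz mod fs = 56.5 MHz.
56.5 MHz > fs/2 = 35.25 MHz, folds to fs − 56.5 MHz = 14 MHz.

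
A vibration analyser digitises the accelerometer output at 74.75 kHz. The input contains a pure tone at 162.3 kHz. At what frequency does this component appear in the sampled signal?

162.3 kHz mod fs = 12.8 kHz.
12.8 kHz ≤ fs/2 = 37.375 kHz, appears at 12.8 kHz.

12.8 kHz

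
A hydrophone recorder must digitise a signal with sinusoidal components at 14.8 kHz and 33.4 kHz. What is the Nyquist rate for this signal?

66.8 kHz

Highest-frequency component: 33.4 kHz.
Nyquist rate = 2 × 33.4 kHz = 66.8 kHz.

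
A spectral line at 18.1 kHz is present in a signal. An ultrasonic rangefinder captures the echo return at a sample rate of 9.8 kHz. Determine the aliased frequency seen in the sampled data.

1.5 kHz

18.1 kHz mod fs = 8.3 kHz.
8.3 kHz > fs/2 = 4.9 kHz, folds to fs − 8.3 kHz = 1.5 kHz.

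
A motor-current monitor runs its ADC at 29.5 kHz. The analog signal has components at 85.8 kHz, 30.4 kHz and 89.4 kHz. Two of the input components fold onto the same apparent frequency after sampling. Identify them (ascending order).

30.4 kHz, 89.4 kHz

fs/2 = 14.75 kHz.
85.8 kHz mod fs = 26.8 kHz.
26.8 kHz > fs/2 = 14.75 kHz, folds to fs − 26.8 kHz = 2.7 kHz.
30.4 kHz mod fs = 0.9 kHz.
0.9 kHz ≤ fs/2 = 14.75 kHz, appears at 0.9 kHz.
89.4 kHz mod fs = 0.9 kHz.
0.9 kHz ≤ fs/2 = 14.75 kHz, appears at 0.9 kHz.
30.4 kHz and 89.4 kHz both map to 0.9 kHz.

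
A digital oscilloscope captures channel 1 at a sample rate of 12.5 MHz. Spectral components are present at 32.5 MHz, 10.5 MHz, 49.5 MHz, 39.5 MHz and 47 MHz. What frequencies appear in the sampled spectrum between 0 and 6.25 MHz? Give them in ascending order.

fs/2 = 6.25 MHz.
32.5 MHz mod fs = 7.5 MHz.
7.5 MHz > fs/2 = 6.25 MHz, folds to fs − 7.5 MHz = 5 MHz.
10.5 MHz > fs/2 = 6.25 MHz, folds to fs − 10.5 MHz = 2 MHz.
49.5 MHz mod fs = 12 MHz.
12 MHz > fs/2 = 6.25 MHz, folds to fs − 12 MHz = 0.5 MHz.
39.5 MHz mod fs = 2 MHz.
2 MHz ≤ fs/2 = 6.25 MHz, appears at 2 MHz.
47 MHz mod fs = 9.5 MHz.
9.5 MHz > fs/2 = 6.25 MHz, folds to fs − 9.5 MHz = 3 MHz.
Distinct values: {0.5 MHz, 2 MHz, 3 MHz, 5 MHz}.

0.5 MHz, 2 MHz, 3 MHz, 5 MHz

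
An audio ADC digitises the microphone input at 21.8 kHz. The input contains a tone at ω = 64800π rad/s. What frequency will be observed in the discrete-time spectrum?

ω = 64800π rad/s → f = ω/(2π) = 32400 Hz = 32.4 kHz.
32.4 kHz mod fs = 10.6 kHz.
10.6 kHz ≤ fs/2 = 10.9 kHz, appears at 10.6 kHz.

10.6 kHz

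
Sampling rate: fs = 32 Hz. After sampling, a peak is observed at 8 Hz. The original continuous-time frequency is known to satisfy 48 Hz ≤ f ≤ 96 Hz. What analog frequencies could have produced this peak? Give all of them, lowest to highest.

Frequencies that alias to 8 Hz are k·fs ± 8 Hz for integer k ≥ 0.
k=0: 8 Hz.
k=1: 24 Hz, 40 Hz.
k=2: 56 Hz, 72 Hz.
k=3: 88 Hz, 104 Hz.
k=4: 120 Hz, 136 Hz.
Within [48 Hz, 96 Hz]: 56 Hz, 72 Hz, 88 Hz.

56 Hz, 72 Hz, 88 Hz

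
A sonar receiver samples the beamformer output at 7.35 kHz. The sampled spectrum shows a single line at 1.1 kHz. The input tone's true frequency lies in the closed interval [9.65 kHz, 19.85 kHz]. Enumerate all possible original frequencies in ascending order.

13.6 kHz, 15.8 kHz

Frequencies that alias to 1.1 kHz are k·fs ± 1.1 kHz for integer k ≥ 0.
k=0: 1.1 kHz.
k=1: 6.25 kHz, 8.45 kHz.
k=2: 13.6 kHz, 15.8 kHz.
k=3: 20.95 kHz, 23.15 kHz.
Within [9.65 kHz, 19.85 kHz]: 13.6 kHz, 15.8 kHz.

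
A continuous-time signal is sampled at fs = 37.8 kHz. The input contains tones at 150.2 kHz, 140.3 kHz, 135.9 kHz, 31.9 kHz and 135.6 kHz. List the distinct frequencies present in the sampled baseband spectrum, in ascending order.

1 kHz, 5.9 kHz, 10.9 kHz, 15.3 kHz, 15.6 kHz

fs/2 = 18.9 kHz.
150.2 kHz mod fs = 36.8 kHz.
36.8 kHz > fs/2 = 18.9 kHz, folds to fs − 36.8 kHz = 1 kHz.
140.3 kHz mod fs = 26.9 kHz.
26.9 kHz > fs/2 = 18.9 kHz, folds to fs − 26.9 kHz = 10.9 kHz.
135.9 kHz mod fs = 22.5 kHz.
22.5 kHz > fs/2 = 18.9 kHz, folds to fs − 22.5 kHz = 15.3 kHz.
31.9 kHz > fs/2 = 18.9 kHz, folds to fs − 31.9 kHz = 5.9 kHz.
135.6 kHz mod fs = 22.2 kHz.
22.2 kHz > fs/2 = 18.9 kHz, folds to fs − 22.2 kHz = 15.6 kHz.
Distinct values: {1 kHz, 5.9 kHz, 10.9 kHz, 15.3 kHz, 15.6 kHz}.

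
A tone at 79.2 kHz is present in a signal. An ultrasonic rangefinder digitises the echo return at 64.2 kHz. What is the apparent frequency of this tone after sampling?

79.2 kHz mod fs = 15 kHz.
15 kHz ≤ fs/2 = 32.1 kHz, appears at 15 kHz.

15 kHz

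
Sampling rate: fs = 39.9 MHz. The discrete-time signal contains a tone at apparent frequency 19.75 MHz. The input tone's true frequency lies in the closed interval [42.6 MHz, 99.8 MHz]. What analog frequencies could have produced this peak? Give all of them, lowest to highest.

59.65 MHz, 60.05 MHz, 99.55 MHz

Frequencies that alias to 19.75 MHz are k·fs ± 19.75 MHz for integer k ≥ 0.
k=0: 19.75 MHz.
k=1: 20.15 MHz, 59.65 MHz.
k=2: 60.05 MHz, 99.55 MHz.
k=3: 99.95 MHz, 139.45 MHz.
Within [42.6 MHz, 99.8 MHz]: 59.65 MHz, 60.05 MHz, 99.55 MHz.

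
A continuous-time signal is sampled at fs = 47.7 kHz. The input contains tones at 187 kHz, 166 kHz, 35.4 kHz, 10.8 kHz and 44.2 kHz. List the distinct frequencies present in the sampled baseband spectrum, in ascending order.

3.5 kHz, 3.8 kHz, 10.8 kHz, 12.3 kHz, 22.9 kHz

fs/2 = 23.85 kHz.
187 kHz mod fs = 43.9 kHz.
43.9 kHz > fs/2 = 23.85 kHz, folds to fs − 43.9 kHz = 3.8 kHz.
166 kHz mod fs = 22.9 kHz.
22.9 kHz ≤ fs/2 = 23.85 kHz, appears at 22.9 kHz.
35.4 kHz > fs/2 = 23.85 kHz, folds to fs − 35.4 kHz = 12.3 kHz.
10.8 kHz ≤ fs/2 = 23.85 kHz, passes unchanged.
44.2 kHz > fs/2 = 23.85 kHz, folds to fs − 44.2 kHz = 3.5 kHz.
Distinct values: {3.5 kHz, 3.8 kHz, 10.8 kHz, 12.3 kHz, 22.9 kHz}.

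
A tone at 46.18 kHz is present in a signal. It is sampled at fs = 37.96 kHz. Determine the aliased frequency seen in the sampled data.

46.18 kHz mod fs = 8.22 kHz.
8.22 kHz ≤ fs/2 = 18.98 kHz, appears at 8.22 kHz.

8.22 kHz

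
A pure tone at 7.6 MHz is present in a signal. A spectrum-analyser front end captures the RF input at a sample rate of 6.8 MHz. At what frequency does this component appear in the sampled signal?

7.6 MHz mod fs = 0.8 MHz.
0.8 MHz ≤ fs/2 = 3.4 MHz, appears at 0.8 MHz.

0.8 MHz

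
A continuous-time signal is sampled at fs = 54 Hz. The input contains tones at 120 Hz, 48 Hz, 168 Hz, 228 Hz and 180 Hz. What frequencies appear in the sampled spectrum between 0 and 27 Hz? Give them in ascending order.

6 Hz, 12 Hz, 18 Hz

fs/2 = 27 Hz.
120 Hz mod fs = 12 Hz.
12 Hz ≤ fs/2 = 27 Hz, appears at 12 Hz.
48 Hz > fs/2 = 27 Hz, folds to fs − 48 Hz = 6 Hz.
168 Hz mod fs = 6 Hz.
6 Hz ≤ fs/2 = 27 Hz, appears at 6 Hz.
228 Hz mod fs = 12 Hz.
12 Hz ≤ fs/2 = 27 Hz, appears at 12 Hz.
180 Hz mod fs = 18 Hz.
18 Hz ≤ fs/2 = 27 Hz, appears at 18 Hz.
Distinct values: {6 Hz, 12 Hz, 18 Hz}.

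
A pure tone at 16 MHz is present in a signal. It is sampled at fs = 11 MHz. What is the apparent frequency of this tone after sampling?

16 MHz mod fs = 5 MHz.
5 MHz ≤ fs/2 = 5.5 MHz, appears at 5 MHz.

5 MHz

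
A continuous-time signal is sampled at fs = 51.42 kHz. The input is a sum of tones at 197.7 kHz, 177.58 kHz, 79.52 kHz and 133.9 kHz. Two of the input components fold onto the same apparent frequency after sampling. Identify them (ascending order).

79.52 kHz, 177.58 kHz

fs/2 = 25.71 kHz.
197.7 kHz mod fs = 43.44 kHz.
43.44 kHz > fs/2 = 25.71 kHz, folds to fs − 43.44 kHz = 7.98 kHz.
177.58 kHz mod fs = 23.32 kHz.
23.32 kHz ≤ fs/2 = 25.71 kHz, appears at 23.32 kHz.
79.52 kHz mod fs = 28.1 kHz.
28.1 kHz > fs/2 = 25.71 kHz, folds to fs − 28.1 kHz = 23.32 kHz.
133.9 kHz mod fs = 31.06 kHz.
31.06 kHz > fs/2 = 25.71 kHz, folds to fs − 31.06 kHz = 20.36 kHz.
79.52 kHz and 177.58 kHz both map to 23.32 kHz.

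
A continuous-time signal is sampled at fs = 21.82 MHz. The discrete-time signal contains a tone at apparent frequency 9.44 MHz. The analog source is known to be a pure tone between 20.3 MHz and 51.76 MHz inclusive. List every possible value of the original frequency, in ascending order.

Frequencies that alias to 9.44 MHz are k·fs ± 9.44 MHz for integer k ≥ 0.
k=0: 9.44 MHz.
k=1: 12.38 MHz, 31.26 MHz.
k=2: 34.2 MHz, 53.08 MHz.
k=3: 56.02 MHz, 74.9 MHz.
Within [20.3 MHz, 51.76 MHz]: 31.26 MHz, 34.2 MHz.

31.26 MHz, 34.2 MHz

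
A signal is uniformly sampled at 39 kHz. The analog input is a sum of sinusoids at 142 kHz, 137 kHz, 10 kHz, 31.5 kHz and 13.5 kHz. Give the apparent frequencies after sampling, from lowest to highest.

fs/2 = 19.5 kHz.
142 kHz mod fs = 25 kHz.
25 kHz > fs/2 = 19.5 kHz, folds to fs − 25 kHz = 14 kHz.
137 kHz mod fs = 20 kHz.
20 kHz > fs/2 = 19.5 kHz, folds to fs − 20 kHz = 19 kHz.
10 kHz ≤ fs/2 = 19.5 kHz, passes unchanged.
31.5 kHz > fs/2 = 19.5 kHz, folds to fs − 31.5 kHz = 7.5 kHz.
13.5 kHz ≤ fs/2 = 19.5 kHz, passes unchanged.
Distinct values: {7.5 kHz, 10 kHz, 13.5 kHz, 14 kHz, 19 kHz}.

7.5 kHz, 10 kHz, 13.5 kHz, 14 kHz, 19 kHz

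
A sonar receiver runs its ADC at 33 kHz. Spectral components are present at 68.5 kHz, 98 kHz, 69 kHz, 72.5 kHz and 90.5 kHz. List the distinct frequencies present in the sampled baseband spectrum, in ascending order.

fs/2 = 16.5 kHz.
68.5 kHz mod fs = 2.5 kHz.
2.5 kHz ≤ fs/2 = 16.5 kHz, appears at 2.5 kHz.
98 kHz mod fs = 32 kHz.
32 kHz > fs/2 = 16.5 kHz, folds to fs − 32 kHz = 1 kHz.
69 kHz mod fs = 3 kHz.
3 kHz ≤ fs/2 = 16.5 kHz, appears at 3 kHz.
72.5 kHz mod fs = 6.5 kHz.
6.5 kHz ≤ fs/2 = 16.5 kHz, appears at 6.5 kHz.
90.5 kHz mod fs = 24.5 kHz.
24.5 kHz > fs/2 = 16.5 kHz, folds to fs − 24.5 kHz = 8.5 kHz.
Distinct values: {1 kHz, 2.5 kHz, 3 kHz, 6.5 kHz, 8.5 kHz}.

1 kHz, 2.5 kHz, 3 kHz, 6.5 kHz, 8.5 kHz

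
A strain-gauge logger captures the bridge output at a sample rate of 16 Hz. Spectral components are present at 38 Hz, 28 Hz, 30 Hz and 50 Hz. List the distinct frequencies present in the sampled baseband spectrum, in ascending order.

2 Hz, 4 Hz, 6 Hz

fs/2 = 8 Hz.
38 Hz mod fs = 6 Hz.
6 Hz ≤ fs/2 = 8 Hz, appears at 6 Hz.
28 Hz mod fs = 12 Hz.
12 Hz > fs/2 = 8 Hz, folds to fs − 12 Hz = 4 Hz.
30 Hz mod fs = 14 Hz.
14 Hz > fs/2 = 8 Hz, folds to fs − 14 Hz = 2 Hz.
50 Hz mod fs = 2 Hz.
2 Hz ≤ fs/2 = 8 Hz, appears at 2 Hz.
Distinct values: {2 Hz, 4 Hz, 6 Hz}.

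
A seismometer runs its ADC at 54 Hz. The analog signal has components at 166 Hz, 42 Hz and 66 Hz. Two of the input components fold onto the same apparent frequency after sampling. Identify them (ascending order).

fs/2 = 27 Hz.
166 Hz mod fs = 4 Hz.
4 Hz ≤ fs/2 = 27 Hz, appears at 4 Hz.
42 Hz > fs/2 = 27 Hz, folds to fs − 42 Hz = 12 Hz.
66 Hz mod fs = 12 Hz.
12 Hz ≤ fs/2 = 27 Hz, appears at 12 Hz.
42 Hz and 66 Hz both map to 12 Hz.

42 Hz, 66 Hz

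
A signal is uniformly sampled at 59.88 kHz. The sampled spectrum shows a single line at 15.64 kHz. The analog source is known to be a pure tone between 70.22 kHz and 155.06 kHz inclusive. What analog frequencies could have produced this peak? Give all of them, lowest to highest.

75.52 kHz, 104.12 kHz, 135.4 kHz

Frequencies that alias to 15.64 kHz are k·fs ± 15.64 kHz for integer k ≥ 0.
k=0: 15.64 kHz.
k=1: 44.24 kHz, 75.52 kHz.
k=2: 104.12 kHz, 135.4 kHz.
k=3: 164 kHz, 195.28 kHz.
Within [70.22 kHz, 155.06 kHz]: 75.52 kHz, 104.12 kHz, 135.4 kHz.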